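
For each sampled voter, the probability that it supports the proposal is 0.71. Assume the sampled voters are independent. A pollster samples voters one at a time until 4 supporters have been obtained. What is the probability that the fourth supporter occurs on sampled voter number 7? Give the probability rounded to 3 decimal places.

Y = trial on which the fourth success occurs; negative binomial, r=4, p=0.71.
P(Y=7) = C(6,3) · p^4 · (1−p)^3
= 20 · 0.25412 · 0.024389 = 0.12395

0.124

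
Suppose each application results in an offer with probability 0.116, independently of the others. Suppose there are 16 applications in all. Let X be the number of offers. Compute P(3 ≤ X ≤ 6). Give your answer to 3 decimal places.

X ~ Binomial(16, 0.116); P(3 ≤ X ≤ 6) = Σ C(16,k) p^k (1−p)^(16−k) over k:
  k=3: C(16,3)·0.116^3·0.884^13 = 0.17597
  k=4: C(16,4)·0.116^4·0.884^12 = 0.07505
  k=5: C(16,5)·0.116^5·0.884^11 = 0.02363
  k=6: C(16,6)·0.116^6·0.884^10 = 0.00569
Total = 0.28034

0.280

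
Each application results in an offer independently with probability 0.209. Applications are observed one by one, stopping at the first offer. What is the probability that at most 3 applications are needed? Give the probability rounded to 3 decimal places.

Y = number of applications to the first success; geometric, p = 0.209.
P(Y ≤ 3) = 1 − (1−p)^3 = 1 − 0.49491 = 0.50509

0.505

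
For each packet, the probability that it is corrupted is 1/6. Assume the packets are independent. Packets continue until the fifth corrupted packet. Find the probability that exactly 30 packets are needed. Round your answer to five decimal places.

0.03202

Y = trial on which the fifth success occurs; negative binomial, r=5, p=0.166667.
P(Y=30) = C(29,4) · p^5 · (1−p)^25
= 23751 · 0.0001286 · 0.010483 = 0.0320180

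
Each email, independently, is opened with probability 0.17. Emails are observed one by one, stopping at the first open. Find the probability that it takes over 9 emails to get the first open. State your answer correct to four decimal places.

0.1869

Y = number of emails to the first success; geometric, p = 0.17.
P(Y > 9) = P(first 9 all fail) = (1−p)^9 = 0.186940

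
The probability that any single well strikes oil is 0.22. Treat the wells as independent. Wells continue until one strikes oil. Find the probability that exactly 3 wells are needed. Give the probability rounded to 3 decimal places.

Geometric (trials to first success), p = 0.22.
P(Y = 3) = (1−p)^2 · p = 0.6084 · 0.22 = 0.13385

0.134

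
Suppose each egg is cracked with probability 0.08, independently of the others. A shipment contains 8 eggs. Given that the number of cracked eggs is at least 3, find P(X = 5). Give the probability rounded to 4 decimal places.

X ~ Binomial(8, 0.08). Want P(X=5 | X≥3) = P(X=5) / P(X≥3).
P(X=5) = C(8,5)·0.08^5·0.92^3 = 0.000143
P(X≥3) = 1 − 0.513219 − 0.357022 − 0.108659 = 0.021100
Ratio = 0.000143 / 0.021100 = 0.006772

0.0068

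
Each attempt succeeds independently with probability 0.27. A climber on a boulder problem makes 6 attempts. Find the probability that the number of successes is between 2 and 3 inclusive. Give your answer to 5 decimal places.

0.46368

X ~ Binomial(6, 0.27); P(2 ≤ X ≤ 3) = Σ C(6,k) p^k (1−p)^(6−k) over k:
  k=2: C(6,2)·0.27^2·0.73^4 = 0.3105348
  k=3: C(6,3)·0.27^3·0.73^3 = 0.1531404
Total = 0.4636752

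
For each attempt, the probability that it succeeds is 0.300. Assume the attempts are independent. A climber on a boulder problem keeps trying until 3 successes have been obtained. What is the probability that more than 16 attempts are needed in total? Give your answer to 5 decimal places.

Needing more than 16 attempts ⇔ fewer than 3 successes in the first 16. With X ~ Binomial(16, 0.30), P(Y > 16) = P(X ≤ 2).
  k=0: C(16,0)·0.30^0·0.70^16 = 0.0033233
  k=1: C(16,1)·0.30^1·0.70^15 = 0.0227883
  k=2: C(16,2)·0.30^2·0.70^14 = 0.0732481
P(X ≤ 2) = 0.0993597

0.09936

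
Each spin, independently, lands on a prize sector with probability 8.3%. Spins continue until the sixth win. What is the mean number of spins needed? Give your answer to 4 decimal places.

Y = total spins until the sixth success; negative binomial with r=6, p=0.083.
E[Y] = r / p = 6 / 0.083 = 72.289157

72.2892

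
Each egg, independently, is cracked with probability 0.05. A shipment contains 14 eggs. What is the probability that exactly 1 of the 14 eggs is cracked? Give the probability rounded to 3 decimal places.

X ~ Binomial(n=14, p=0.05).
P(X=1) = C(14,1) · p^1 · (1−p)^13
= 14 · 0.05 · 0.51334 = 0.35934

0.359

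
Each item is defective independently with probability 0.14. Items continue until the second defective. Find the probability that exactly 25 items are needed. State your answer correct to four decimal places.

Y = trial on which the second success occurs; negative binomial, r=2, p=0.14.
P(Y=25) = C(24,1) · p^2 · (1−p)^23
= 24 · 0.0196 · 0.03115 = 0.014653

0.0147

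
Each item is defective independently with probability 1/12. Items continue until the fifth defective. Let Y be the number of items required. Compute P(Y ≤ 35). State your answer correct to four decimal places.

0.1630

Finishing within 35 items ⇔ at least 5 successes in the first 35. With X ~ Binomial(35, 0.083333), P(Y ≤ 35) = 1 − P(X ≤ 4).
  k=0: C(35,0)·0.083333^0·0.916667^35 = 0.047577
  k=1: C(35,1)·0.083333^1·0.916667^34 = 0.151383
  k=2: C(35,2)·0.083333^2·0.916667^33 = 0.233955
  k=3: C(35,3)·0.083333^3·0.916667^32 = 0.233955
  k=4: C(35,4)·0.083333^4·0.916667^31 = 0.170149
1 − 0.837018 = 0.162982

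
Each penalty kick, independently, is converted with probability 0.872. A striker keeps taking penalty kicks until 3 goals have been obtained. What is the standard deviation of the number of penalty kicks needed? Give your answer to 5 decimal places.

0.71064

Y = total penalty kicks until the third success; negative binomial with r=3, p=0.872.
SD(Y) = √[r(1−p)/p²] = √(0.5050080) = 0.7106391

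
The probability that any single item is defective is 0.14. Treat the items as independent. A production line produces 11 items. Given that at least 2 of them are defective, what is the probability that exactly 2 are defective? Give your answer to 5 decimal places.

0.59163

X ~ Binomial(11, 0.14). Want P(X=2 | X≥2) = P(X=2) / P(X≥2).
P(X=2) = C(11,2)·0.14^2·0.86^9 = 0.2773990
P(X≥2) = 1 − 0.1903194 − 0.3408044 = 0.4688762
Ratio = 0.2773990 / 0.4688762 = 0.5916251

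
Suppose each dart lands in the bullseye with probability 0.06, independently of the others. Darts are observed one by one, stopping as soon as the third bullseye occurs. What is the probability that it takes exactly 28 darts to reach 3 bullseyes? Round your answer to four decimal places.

0.0161

Y = trial on which the third success occurs; negative binomial, r=3, p=0.06.
P(Y=28) = C(27,2) · p^3 · (1−p)^25
= 351 · 0.000216 · 0.21291 = 0.016142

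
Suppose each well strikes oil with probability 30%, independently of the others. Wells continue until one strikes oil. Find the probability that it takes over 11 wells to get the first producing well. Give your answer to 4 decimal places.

Y = number of wells to the first success; geometric, p = 0.30.
P(Y > 11) = P(first 11 all fail) = (1−p)^11 = 0.019773

0.0198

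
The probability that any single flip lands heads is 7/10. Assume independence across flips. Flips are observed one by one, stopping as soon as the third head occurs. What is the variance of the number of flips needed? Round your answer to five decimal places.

1.83673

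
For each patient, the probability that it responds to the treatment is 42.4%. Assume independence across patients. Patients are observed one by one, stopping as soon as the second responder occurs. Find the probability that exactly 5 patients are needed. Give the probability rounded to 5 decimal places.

0.13742

Y = trial on which the second success occurs; negative binomial, r=2, p=0.424.
P(Y=5) = C(4,1) · p^2 · (1−p)^3
= 4 · 0.17978 · 0.1911 = 0.1374229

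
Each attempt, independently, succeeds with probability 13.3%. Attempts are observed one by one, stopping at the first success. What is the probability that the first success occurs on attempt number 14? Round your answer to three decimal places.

Geometric (trials to first success), p = 0.133.
P(Y = 14) = (1−p)^13 · p = 0.1564 · 0.133 = 0.02080

0.021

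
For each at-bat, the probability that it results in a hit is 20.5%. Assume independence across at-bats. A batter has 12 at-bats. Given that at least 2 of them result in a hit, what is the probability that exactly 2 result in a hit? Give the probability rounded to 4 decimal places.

X ~ Binomial(12, 0.205). Want P(X=2 | X≥2) = P(X=2) / P(X≥2).
P(X=2) = C(12,2)·0.205^2·0.795^10 = 0.279720
P(X≥2) = 1 − 0.063739 − 0.197230 = 0.739031
Ratio = 0.279720 / 0.739031 = 0.378495

0.3785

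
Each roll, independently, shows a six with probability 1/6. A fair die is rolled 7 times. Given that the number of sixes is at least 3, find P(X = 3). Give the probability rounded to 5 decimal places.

X ~ Binomial(7, 0.166667). Want P(X=3 | X≥3) = P(X=3) / P(X≥3).
P(X=3) = C(7,3)·0.166667^3·0.833333^4 = 0.0781429
P(X≥3) = 1 − 0.2790816 − 0.3907143 − 0.2344286 = 0.0957755
Ratio = 0.0781429 / 0.0957755 = 0.8158965

0.81590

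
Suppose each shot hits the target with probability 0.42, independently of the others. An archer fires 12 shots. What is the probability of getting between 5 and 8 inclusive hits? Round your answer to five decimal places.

0.59570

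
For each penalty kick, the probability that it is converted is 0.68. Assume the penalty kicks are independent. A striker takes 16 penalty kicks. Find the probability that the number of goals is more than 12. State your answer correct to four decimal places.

0.1953

X ~ Binomial(16, 0.68); P(X ≥ 13) = Σ C(16,k) p^k (1−p)^(16−k) over k:
  k=13: C(16,13)·0.68^13·0.32^3 = 0.121970
  k=14: C(16,14)·0.68^14·0.32^2 = 0.055540
  k=15: C(16,15)·0.68^15·0.32^1 = 0.015736
  k=16: C(16,16)·0.68^16·0.32^0 = 0.002090
Total = 0.195337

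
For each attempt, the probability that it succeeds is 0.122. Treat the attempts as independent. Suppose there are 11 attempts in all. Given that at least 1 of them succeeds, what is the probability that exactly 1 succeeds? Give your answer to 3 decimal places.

X ~ Binomial(11, 0.122). Want P(X=1 | X≥1) = P(X=1) / P(X≥1).
P(X=1) = C(11,1)·0.122^1·0.878^10 = 0.36534
P(X≥1) = 1 − 0.23902 = 0.76098
Ratio = 0.36534 / 0.76098 = 0.48009

0.480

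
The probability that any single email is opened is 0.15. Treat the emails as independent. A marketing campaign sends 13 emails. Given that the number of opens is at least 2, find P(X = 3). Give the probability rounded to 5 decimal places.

X ~ Binomial(13, 0.15). Want P(X=3 | X≥2) = P(X=3) / P(X≥2).
P(X=3) = C(13,3)·0.15^3·0.85^10 = 0.1900330
P(X≥2) = 1 − 0.1209055 − 0.2773714 = 0.6017231
Ratio = 0.1900330 / 0.6017231 = 0.3158147

0.31581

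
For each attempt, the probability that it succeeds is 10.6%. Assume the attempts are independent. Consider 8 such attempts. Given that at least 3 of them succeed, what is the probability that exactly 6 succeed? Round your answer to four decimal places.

0.0007

X ~ Binomial(8, 0.106). Want P(X=6 | X≥3) = P(X=6) / P(X≥3).
P(X=6) = C(8,6)·0.106^6·0.894^2 = 0.000032
P(X≥3) = 1 − 0.408038 − 0.387042 − 0.160618 = 0.044302
Ratio = 0.000032 / 0.044302 = 0.000717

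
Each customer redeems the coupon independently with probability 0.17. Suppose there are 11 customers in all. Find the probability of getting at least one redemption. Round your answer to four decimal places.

0.8712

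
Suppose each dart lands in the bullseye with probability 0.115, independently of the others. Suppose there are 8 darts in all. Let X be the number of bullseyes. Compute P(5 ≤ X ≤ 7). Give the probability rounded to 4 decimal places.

0.0008

X ~ Binomial(8, 0.115); P(5 ≤ X ≤ 7) = Σ C(8,k) p^k (1−p)^(8−k) over k:
  k=5: C(8,5)·0.115^5·0.885^3 = 0.000781
  k=6: C(8,6)·0.115^6·0.885^2 = 0.000051
  k=7: C(8,7)·0.115^7·0.885^1 = 0.000002
Total = 0.000833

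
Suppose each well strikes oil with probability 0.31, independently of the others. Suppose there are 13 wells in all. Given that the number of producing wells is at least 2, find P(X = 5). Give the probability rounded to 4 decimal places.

0.2003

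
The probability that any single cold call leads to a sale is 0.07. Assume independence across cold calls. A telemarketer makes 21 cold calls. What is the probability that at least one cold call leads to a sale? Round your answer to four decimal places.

0.7822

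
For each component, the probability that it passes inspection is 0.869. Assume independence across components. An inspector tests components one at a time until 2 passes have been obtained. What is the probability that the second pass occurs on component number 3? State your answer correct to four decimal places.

0.1979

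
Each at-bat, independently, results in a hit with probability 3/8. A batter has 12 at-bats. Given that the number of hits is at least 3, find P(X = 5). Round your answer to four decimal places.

0.2468

X ~ Binomial(12, 0.375). Want P(X=5 | X≥3) = P(X=5) / P(X≥3).
P(X=5) = C(12,5)·0.375^5·0.625^7 = 0.218797
P(X≥3) = 1 − 0.003553 − 0.025580 − 0.084412 = 0.886455
Ratio = 0.218797 / 0.886455 = 0.246823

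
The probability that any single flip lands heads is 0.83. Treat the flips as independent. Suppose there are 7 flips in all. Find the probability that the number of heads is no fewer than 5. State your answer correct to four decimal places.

X ~ Binomial(7, 0.83); P(X ≥ 5) = Σ C(7,k) p^k (1−p)^(7−k) over k:
  k=5: C(7,5)·0.83^5·0.17^2 = 0.239060
  k=6: C(7,6)·0.83^6·0.17^1 = 0.389059
  k=7: C(7,7)·0.83^7·0.17^0 = 0.271361
Total = 0.899480

0.8995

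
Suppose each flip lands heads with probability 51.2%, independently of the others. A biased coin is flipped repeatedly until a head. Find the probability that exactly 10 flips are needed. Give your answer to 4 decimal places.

Geometric (trials to first success), p = 0.512.
P(Y = 10) = (1−p)^9 · p = 0.0015696 · 0.512 = 0.000804

0.0008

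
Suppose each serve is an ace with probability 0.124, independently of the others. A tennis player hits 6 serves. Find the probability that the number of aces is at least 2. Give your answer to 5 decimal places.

X ~ Binomial(6, 0.124); P(X ≥ 2) = Σ C(6,k) p^k (1−p)^(6−k) over k:
  k=2: C(6,2)·0.124^2·0.876^4 = 0.1358160
  k=3: C(6,3)·0.124^3·0.876^3 = 0.0256335
  k=4: C(6,4)·0.124^4·0.876^2 = 0.0027214
  k=5: C(6,5)·0.124^5·0.876^1 = 0.0001541
  k=6: C(6,6)·0.124^6·0.876^0 = 0.0000036
Total = 0.1643286

0.16433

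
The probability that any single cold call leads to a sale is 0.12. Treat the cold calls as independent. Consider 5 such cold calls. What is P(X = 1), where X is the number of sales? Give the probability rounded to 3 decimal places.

X ~ Binomial(n=5, p=0.12).
P(X=1) = C(5,1) · p^1 · (1−p)^4
= 5 · 0.12 · 0.5997 = 0.35982

0.360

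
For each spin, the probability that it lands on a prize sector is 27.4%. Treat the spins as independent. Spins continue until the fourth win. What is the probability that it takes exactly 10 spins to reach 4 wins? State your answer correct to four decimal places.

0.0693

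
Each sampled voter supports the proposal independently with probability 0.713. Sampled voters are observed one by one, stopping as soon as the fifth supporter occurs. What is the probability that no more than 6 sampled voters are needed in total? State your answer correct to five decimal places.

0.44869

Finishing within 6 sampled voters ⇔ at least 5 successes in the first 6. With X ~ Binomial(6, 0.713), P(Y ≤ 6) = 1 − P(X ≤ 4).
  k=0: C(6,0)·0.713^0·0.287^6 = 0.0005588
  k=1: C(6,1)·0.713^1·0.287^5 = 0.0083301
  k=2: C(6,2)·0.713^2·0.287^4 = 0.0517366
  k=3: C(6,3)·0.713^3·0.287^3 = 0.1713737
  k=4: C(6,4)·0.713^4·0.287^2 = 0.3193105
1 − 0.5513098 = 0.4486902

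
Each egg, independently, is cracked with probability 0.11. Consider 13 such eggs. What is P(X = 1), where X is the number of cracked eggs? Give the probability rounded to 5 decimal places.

0.35320

X ~ Binomial(n=13, p=0.11).
P(X=1) = C(13,1) · p^1 · (1−p)^12
= 13 · 0.11 · 0.24699 = 0.3531963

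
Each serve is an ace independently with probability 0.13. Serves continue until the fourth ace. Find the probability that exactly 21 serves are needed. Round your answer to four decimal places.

Y = trial on which the fourth success occurs; negative binomial, r=4, p=0.13.
P(Y=21) = C(20,3) · p^4 · (1−p)^17
= 1140 · 0.00028561 · 0.093719 = 0.030514

0.0305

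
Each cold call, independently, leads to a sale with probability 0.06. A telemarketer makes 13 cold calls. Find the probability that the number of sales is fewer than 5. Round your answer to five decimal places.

X ~ Binomial(13, 0.06); P(X ≤ 4) = Σ C(13,k) p^k (1−p)^(13−k) over k:
  k=0: C(13,0)·0.06^0·0.94^13 = 0.4473651
  k=1: C(13,1)·0.06^1·0.94^12 = 0.3712178
  k=2: C(13,2)·0.06^2·0.94^11 = 0.1421685
  k=3: C(13,3)·0.06^3·0.94^10 = 0.0332735
  k=4: C(13,4)·0.06^4·0.94^9 = 0.0053096
Total = 0.9993346

0.99933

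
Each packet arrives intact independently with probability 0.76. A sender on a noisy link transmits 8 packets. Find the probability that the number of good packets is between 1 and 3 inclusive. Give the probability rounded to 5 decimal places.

X ~ Binomial(8, 0.76); P(1 ≤ X ≤ 3) = Σ C(8,k) p^k (1−p)^(8−k) over k:
  k=1: C(8,1)·0.76^1·0.24^7 = 0.0002789
  k=2: C(8,2)·0.76^2·0.24^6 = 0.0030907
  k=3: C(8,3)·0.76^3·0.24^5 = 0.0195742
Total = 0.0229438

0.02294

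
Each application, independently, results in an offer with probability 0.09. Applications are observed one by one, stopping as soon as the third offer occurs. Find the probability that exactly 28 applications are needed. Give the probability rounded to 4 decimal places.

Y = trial on which the third success occurs; negative binomial, r=3, p=0.09.
P(Y=28) = C(27,2) · p^3 · (1−p)^25
= 351 · 0.000729 · 0.094631 = 0.024214

0.0242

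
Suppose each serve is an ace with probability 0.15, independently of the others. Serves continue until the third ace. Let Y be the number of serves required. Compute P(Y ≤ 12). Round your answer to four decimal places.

0.2642

Finishing within 12 serves ⇔ at least 3 successes in the first 12. With X ~ Binomial(12, 0.15), P(Y ≤ 12) = 1 − P(X ≤ 2).
  k=0: C(12,0)·0.15^0·0.85^12 = 0.142242
  k=1: C(12,1)·0.15^1·0.85^11 = 0.301218
  k=2: C(12,2)·0.15^2·0.85^10 = 0.292358
1 − 0.735818 = 0.264182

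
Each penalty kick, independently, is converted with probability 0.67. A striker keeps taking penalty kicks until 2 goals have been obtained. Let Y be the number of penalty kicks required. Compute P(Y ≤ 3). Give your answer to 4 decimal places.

0.7452

Finishing within 3 penalty kicks ⇔ at least 2 successes in the first 3. With X ~ Binomial(3, 0.67), P(Y ≤ 3) = 1 − P(X ≤ 1).
  k=0: C(3,0)·0.67^0·0.33^3 = 0.035937
  k=1: C(3,1)·0.67^1·0.33^2 = 0.218889
1 − 0.254826 = 0.745174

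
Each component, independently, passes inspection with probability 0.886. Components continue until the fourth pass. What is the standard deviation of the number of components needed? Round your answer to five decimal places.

0.76216

Y = total components until the fourth success; negative binomial with r=4, p=0.886.
SD(Y) = √[r(1−p)/p²] = √(0.5808947) = 0.7621645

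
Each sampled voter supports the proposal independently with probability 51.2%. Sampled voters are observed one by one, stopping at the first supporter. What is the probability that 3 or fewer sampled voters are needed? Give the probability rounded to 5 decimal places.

0.88379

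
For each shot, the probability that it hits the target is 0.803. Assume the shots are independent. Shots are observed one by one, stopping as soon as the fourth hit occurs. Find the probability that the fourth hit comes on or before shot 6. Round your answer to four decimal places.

Finishing within 6 shots ⇔ at least 4 successes in the first 6. With X ~ Binomial(6, 0.803), P(Y ≤ 6) = 1 − P(X ≤ 3).
  k=0: C(6,0)·0.803^0·0.197^6 = 0.000058
  k=1: C(6,1)·0.803^1·0.197^5 = 0.001430
  k=2: C(6,2)·0.803^2·0.197^4 = 0.014568
  k=3: C(6,3)·0.803^3·0.197^3 = 0.079173
1 − 0.095228 = 0.904772

0.9048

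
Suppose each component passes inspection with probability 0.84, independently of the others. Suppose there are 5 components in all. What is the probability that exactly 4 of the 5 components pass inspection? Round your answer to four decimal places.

X ~ Binomial(n=5, p=0.84).
P(X=4) = C(5,4) · p^4 · (1−p)^1
= 5 · 0.49787 · 0.16 = 0.398297

0.3983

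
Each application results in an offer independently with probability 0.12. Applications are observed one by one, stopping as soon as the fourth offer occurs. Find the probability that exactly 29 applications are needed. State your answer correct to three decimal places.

0.028

Y = trial on which the fourth success occurs; negative binomial, r=4, p=0.12.
P(Y=29) = C(28,3) · p^4 · (1−p)^25
= 3276 · 0.00020736 · 0.040932 = 0.02781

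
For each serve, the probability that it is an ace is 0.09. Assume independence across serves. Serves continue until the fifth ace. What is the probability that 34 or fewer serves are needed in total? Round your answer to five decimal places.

0.18701

Finishing within 34 serves ⇔ at least 5 successes in the first 34. With X ~ Binomial(34, 0.09), P(Y ≤ 34) = 1 − P(X ≤ 4).
  k=0: C(34,0)·0.09^0·0.91^34 = 0.0404956
  k=1: C(34,1)·0.09^1·0.91^33 = 0.1361719
  k=2: C(34,2)·0.09^2·0.91^32 = 0.2222145
  k=3: C(34,3)·0.09^3·0.91^31 = 0.2344241
  k=4: C(34,4)·0.09^4·0.91^30 = 0.1796822
1 − 0.8129883 = 0.1870117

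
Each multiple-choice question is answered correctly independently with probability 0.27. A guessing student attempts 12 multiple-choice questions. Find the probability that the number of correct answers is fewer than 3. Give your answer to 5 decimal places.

X ~ Binomial(12, 0.27); P(X ≤ 2) = Σ C(12,k) p^k (1−p)^(12−k) over k:
  k=0: C(12,0)·0.27^0·0.73^12 = 0.0229020
  k=1: C(12,1)·0.27^1·0.73^11 = 0.1016474
  k=2: C(12,2)·0.27^2·0.73^10 = 0.2067760
Total = 0.3313255

0.33133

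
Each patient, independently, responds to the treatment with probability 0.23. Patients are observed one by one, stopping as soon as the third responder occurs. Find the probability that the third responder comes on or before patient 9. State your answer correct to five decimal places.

0.34342

Finishing within 9 patients ⇔ at least 3 successes in the first 9. With X ~ Binomial(9, 0.23), P(Y ≤ 9) = 1 − P(X ≤ 2).
  k=0: C(9,0)·0.23^0·0.77^9 = 0.0951517
  k=1: C(9,1)·0.23^1·0.77^8 = 0.2557974
  k=2: C(9,2)·0.23^2·0.77^7 = 0.3056281
1 − 0.6565772 = 0.3434228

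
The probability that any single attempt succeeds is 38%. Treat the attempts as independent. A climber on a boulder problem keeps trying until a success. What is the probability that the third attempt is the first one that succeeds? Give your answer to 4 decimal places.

Geometric (trials to first success), p = 0.38.
P(Y = 3) = (1−p)^2 · p = 0.3844 · 0.38 = 0.146072

0.1461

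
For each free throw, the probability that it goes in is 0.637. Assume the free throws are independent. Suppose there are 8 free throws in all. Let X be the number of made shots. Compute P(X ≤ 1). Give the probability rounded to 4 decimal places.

0.0045

X ~ Binomial(8, 0.637); P(X ≤ 1) = Σ C(8,k) p^k (1−p)^(8−k) over k:
  k=0: C(8,0)·0.637^0·0.363^8 = 0.000301
  k=1: C(8,1)·0.637^1·0.363^7 = 0.004232
Total = 0.004534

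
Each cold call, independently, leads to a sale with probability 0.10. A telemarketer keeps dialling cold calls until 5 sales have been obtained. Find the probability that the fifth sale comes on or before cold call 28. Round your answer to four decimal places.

0.1421

Finishing within 28 cold calls ⇔ at least 5 successes in the first 28. With X ~ Binomial(28, 0.10), P(Y ≤ 28) = 1 − P(X ≤ 4).
  k=0: C(28,0)·0.10^0·0.90^28 = 0.052335
  k=1: C(28,1)·0.10^1·0.90^27 = 0.162819
  k=2: C(28,2)·0.10^2·0.90^26 = 0.244229
  k=3: C(28,3)·0.10^3·0.90^25 = 0.235183
  k=4: C(28,4)·0.10^4·0.90^24 = 0.163322
1 − 0.857888 = 0.142112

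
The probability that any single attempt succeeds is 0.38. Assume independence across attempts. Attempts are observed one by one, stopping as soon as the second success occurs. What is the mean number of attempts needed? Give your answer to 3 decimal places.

5.263

Y = total attempts until the second success; negative binomial with r=2, p=0.38.
E[Y] = r / p = 2 / 0.38 = 5.26316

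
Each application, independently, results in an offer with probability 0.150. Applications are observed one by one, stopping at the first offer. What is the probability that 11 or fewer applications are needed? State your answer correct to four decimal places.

0.8327

Y = number of applications to the first success; geometric, p = 0.15.
P(Y ≤ 11) = 1 − (1−p)^11 = 1 − 0.167343 = 0.832657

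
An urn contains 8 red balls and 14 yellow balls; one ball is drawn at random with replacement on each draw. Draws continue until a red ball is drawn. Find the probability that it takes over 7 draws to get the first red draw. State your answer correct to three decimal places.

0.042

Y = number of draws to the first success; geometric, p = 0.363636.
P(Y > 7) = P(first 7 all fail) = (1−p)^7 = 0.04226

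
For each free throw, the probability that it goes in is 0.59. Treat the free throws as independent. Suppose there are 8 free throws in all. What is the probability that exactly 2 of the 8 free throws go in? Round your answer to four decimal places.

X ~ Binomial(n=8, p=0.59).
P(X=2) = C(8,2) · p^2 · (1−p)^6
= 28 · 0.3481 · 0.0047501 = 0.046298

0.0463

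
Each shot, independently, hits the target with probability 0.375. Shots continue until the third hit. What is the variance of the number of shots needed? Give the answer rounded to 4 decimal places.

13.3333

Y = total shots until the third success; negative binomial with r=3, p=0.375.
Var(Y) = r(1−p)/p² = 3·0.625 / 0.375² = 13.333333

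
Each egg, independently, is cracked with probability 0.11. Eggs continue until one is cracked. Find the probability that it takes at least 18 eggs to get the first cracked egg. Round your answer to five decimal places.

0.13792

Y = number of eggs to the first success; geometric, p = 0.11.
P(Y > 17) = P(first 17 all fail) = (1−p)^17 = 0.1379209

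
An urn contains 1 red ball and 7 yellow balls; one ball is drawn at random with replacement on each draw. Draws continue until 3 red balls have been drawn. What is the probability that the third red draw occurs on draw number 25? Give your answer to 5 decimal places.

0.02856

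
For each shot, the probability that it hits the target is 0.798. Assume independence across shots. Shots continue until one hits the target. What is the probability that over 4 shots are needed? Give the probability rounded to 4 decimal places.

0.0017

Y = number of shots to the first success; geometric, p = 0.798.
P(Y > 4) = P(first 4 all fail) = (1−p)^4 = 0.001665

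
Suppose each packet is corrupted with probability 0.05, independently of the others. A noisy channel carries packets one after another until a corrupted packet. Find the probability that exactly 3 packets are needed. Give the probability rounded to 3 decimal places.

Geometric (trials to first success), p = 0.05.
P(Y = 3) = (1−p)^2 · p = 0.9025 · 0.05 = 0.04512

0.045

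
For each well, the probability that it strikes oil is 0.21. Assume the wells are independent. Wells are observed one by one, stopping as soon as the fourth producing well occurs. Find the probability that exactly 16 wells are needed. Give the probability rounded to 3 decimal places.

0.052

Y = trial on which the fourth success occurs; negative binomial, r=4, p=0.21.
P(Y=16) = C(15,3) · p^4 · (1−p)^12
= 455 · 0.0019448 · 0.059092 = 0.05229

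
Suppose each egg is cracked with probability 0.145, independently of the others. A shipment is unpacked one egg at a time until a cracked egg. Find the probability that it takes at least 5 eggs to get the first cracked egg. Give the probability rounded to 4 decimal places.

0.5344

Y = number of eggs to the first success; geometric, p = 0.145.
P(Y > 4) = P(first 4 all fail) = (1−p)^4 = 0.534398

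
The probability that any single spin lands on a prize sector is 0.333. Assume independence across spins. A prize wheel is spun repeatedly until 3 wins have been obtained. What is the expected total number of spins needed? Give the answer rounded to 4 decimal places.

9.0090

Y = total spins until the third success; negative binomial with r=3, p=0.333.
E[Y] = r / p = 3 / 0.333 = 9.009009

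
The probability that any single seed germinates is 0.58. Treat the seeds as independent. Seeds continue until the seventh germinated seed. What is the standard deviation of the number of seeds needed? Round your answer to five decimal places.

Y = total seeds until the seventh success; negative binomial with r=7, p=0.58.
SD(Y) = √[r(1−p)/p²] = √(8.7395957) = 2.9562807

2.95628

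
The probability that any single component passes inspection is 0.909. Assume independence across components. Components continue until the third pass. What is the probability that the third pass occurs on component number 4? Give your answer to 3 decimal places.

0.205

Y = trial on which the third success occurs; negative binomial, r=3, p=0.909.
P(Y=4) = C(3,2) · p^3 · (1−p)^1
= 3 · 0.75109 · 0.091 = 0.20505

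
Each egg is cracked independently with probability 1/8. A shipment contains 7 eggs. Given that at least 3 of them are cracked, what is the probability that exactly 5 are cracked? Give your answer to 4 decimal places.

0.0106

X ~ Binomial(7, 0.125). Want P(X=5 | X≥3) = P(X=5) / P(X≥3).
P(X=5) = C(7,5)·0.125^5·0.875^2 = 0.000491
P(X≥3) = 1 − 0.392696 − 0.392696 − 0.168298 = 0.046310
Ratio = 0.000491 / 0.046310 = 0.010595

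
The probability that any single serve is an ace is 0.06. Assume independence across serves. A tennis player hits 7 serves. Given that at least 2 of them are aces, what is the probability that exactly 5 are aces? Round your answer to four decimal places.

0.0002

X ~ Binomial(7, 0.06). Want P(X=5 | X≥2) = P(X=5) / P(X≥2).
P(X=5) = C(7,5)·0.06^5·0.94^2 = 0.000014
P(X≥2) = 1 − 0.648478 − 0.289745 = 0.061777
Ratio = 0.000014 / 0.061777 = 0.000234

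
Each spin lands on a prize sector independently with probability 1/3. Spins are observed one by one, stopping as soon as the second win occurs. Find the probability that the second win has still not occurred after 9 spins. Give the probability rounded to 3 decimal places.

0.143

Needing more than 9 spins ⇔ fewer than 2 successes in the first 9. With X ~ Binomial(9, 0.333333), P(Y > 9) = P(X ≤ 1).
  k=0: C(9,0)·0.333333^0·0.666667^9 = 0.02601
  k=1: C(9,1)·0.333333^1·0.666667^8 = 0.11706
P(X ≤ 1) = 0.14307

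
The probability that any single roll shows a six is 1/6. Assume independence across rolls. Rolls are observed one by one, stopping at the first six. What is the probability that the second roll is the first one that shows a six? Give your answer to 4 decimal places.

0.1389

Geometric (trials to first success), p = 0.166667.
P(Y = 2) = (1−p)^1 · p = 0.83333 · 0.166667 = 0.138889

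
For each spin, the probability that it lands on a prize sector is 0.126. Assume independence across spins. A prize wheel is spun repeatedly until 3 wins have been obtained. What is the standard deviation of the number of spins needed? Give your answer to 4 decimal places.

Y = total spins until the third success; negative binomial with r=3, p=0.126.
SD(Y) = √[r(1−p)/p²] = √(165.154951) = 12.851263

12.8513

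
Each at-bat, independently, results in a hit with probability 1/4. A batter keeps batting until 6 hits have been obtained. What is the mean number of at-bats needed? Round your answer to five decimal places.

24.00000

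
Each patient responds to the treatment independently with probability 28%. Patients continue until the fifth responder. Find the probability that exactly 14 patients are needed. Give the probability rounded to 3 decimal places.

Y = trial on which the fifth success occurs; negative binomial, r=5, p=0.28.
P(Y=14) = C(13,4) · p^5 · (1−p)^9
= 715 · 0.001721 · 0.051999 = 0.06399

0.064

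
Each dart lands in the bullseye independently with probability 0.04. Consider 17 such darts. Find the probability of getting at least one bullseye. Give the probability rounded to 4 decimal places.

P(at least one) = 1 − P(none) = 1 − (1 − 0.04)^17
= 1 − 0.499587 = 0.500413

0.5004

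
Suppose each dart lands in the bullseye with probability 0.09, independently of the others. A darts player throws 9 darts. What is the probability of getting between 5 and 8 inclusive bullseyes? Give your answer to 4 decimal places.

X ~ Binomial(9, 0.09); P(5 ≤ X ≤ 8) = Σ C(9,k) p^k (1−p)^(9−k) over k:
  k=5: C(9,5)·0.09^5·0.91^4 = 0.000510
  k=6: C(9,6)·0.09^6·0.91^3 = 0.000034
  k=7: C(9,7)·0.09^7·0.91^2 = 0.000001
  k=8: C(9,8)·0.09^8·0.91^1 = 0.000000
Total = 0.000545

0.0005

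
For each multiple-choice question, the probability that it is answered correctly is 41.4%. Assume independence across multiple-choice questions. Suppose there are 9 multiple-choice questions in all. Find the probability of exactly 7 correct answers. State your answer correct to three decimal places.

0.026

X ~ Binomial(n=9, p=0.414).
P(X=7) = C(9,7) · p^7 · (1−p)^2
= 36 · 0.0020845 · 0.3434 = 0.02577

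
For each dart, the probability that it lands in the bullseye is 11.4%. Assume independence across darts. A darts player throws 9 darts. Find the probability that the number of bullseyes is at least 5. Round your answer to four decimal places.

X ~ Binomial(9, 0.114); P(X ≥ 5) = Σ C(9,k) p^k (1−p)^(9−k) over k:
  k=5: C(9,5)·0.114^5·0.886^4 = 0.001495
  k=6: C(9,6)·0.114^6·0.886^3 = 0.000128
  k=7: C(9,7)·0.114^7·0.886^2 = 0.000007
  k=8: C(9,8)·0.114^8·0.886^1 = 0.000000
  k=9: C(9,9)·0.114^9·0.886^0 = 0.000000
Total = 0.001630

0.0016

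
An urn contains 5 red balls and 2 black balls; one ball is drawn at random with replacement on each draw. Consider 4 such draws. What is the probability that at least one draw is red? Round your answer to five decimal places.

0.99334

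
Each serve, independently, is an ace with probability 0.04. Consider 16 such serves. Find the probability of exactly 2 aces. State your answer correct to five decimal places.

0.10842

X ~ Binomial(n=16, p=0.04).
P(X=2) = C(16,2) · p^2 · (1−p)^14
= 120 · 0.0016 · 0.56467 = 0.1084173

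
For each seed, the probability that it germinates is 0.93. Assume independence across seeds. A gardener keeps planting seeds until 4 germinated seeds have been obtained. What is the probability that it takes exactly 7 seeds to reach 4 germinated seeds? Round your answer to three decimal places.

0.005

Y = trial on which the fourth success occurs; negative binomial, r=4, p=0.93.
P(Y=7) = C(6,3) · p^4 · (1−p)^3
= 20 · 0.74805 · 0.000343 = 0.00513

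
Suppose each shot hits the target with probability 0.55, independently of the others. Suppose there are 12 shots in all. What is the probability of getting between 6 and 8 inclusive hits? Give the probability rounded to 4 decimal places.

X ~ Binomial(12, 0.55); P(6 ≤ X ≤ 8) = Σ C(12,k) p^k (1−p)^(12−k) over k:
  k=6: C(12,6)·0.55^6·0.45^6 = 0.212385
  k=7: C(12,7)·0.55^7·0.45^5 = 0.222498
  k=8: C(12,8)·0.55^8·0.45^4 = 0.169964
Total = 0.604847

0.6048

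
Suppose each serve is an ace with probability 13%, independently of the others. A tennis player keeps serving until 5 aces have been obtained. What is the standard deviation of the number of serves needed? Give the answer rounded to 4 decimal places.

16.0436

Y = total serves until the fifth success; negative binomial with r=5, p=0.13.
SD(Y) = √[r(1−p)/p²] = √(257.396450) = 16.043580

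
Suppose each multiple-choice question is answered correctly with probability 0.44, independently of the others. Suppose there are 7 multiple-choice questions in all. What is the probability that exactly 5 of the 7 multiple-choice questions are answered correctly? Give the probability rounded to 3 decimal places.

X ~ Binomial(n=7, p=0.44).
P(X=5) = C(7,5) · p^5 · (1−p)^2
= 21 · 0.016492 · 0.3136 = 0.10861

0.109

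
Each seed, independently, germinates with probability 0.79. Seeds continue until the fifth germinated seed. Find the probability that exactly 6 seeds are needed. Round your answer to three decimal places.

Y = trial on which the fifth success occurs; negative binomial, r=5, p=0.79.
P(Y=6) = C(5,4) · p^5 · (1−p)^1
= 5 · 0.30771 · 0.21 = 0.32309

0.323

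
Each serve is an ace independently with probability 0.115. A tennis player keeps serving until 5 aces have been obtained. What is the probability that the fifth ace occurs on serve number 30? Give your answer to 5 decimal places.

0.02253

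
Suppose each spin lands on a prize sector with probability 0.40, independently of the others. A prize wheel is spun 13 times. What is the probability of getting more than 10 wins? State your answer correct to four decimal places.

0.0013

X ~ Binomial(13, 0.40); P(X ≥ 11) = Σ C(13,k) p^k (1−p)^(13−k) over k:
  k=11: C(13,11)·0.40^11·0.60^2 = 0.001178
  k=12: C(13,12)·0.40^12·0.60^1 = 0.000131
  k=13: C(13,13)·0.40^13·0.60^0 = 0.000007
Total = 0.001315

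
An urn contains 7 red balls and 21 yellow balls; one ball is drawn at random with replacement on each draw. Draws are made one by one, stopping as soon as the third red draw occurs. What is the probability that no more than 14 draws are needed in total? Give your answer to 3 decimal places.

0.719

Finishing within 14 draws ⇔ at least 3 successes in the first 14. With X ~ Binomial(14, 0.25), P(Y ≤ 14) = 1 − P(X ≤ 2).
  k=0: C(14,0)·0.25^0·0.75^14 = 0.01782
  k=1: C(14,1)·0.25^1·0.75^13 = 0.08315
  k=2: C(14,2)·0.25^2·0.75^12 = 0.18016
1 − 0.28113 = 0.71887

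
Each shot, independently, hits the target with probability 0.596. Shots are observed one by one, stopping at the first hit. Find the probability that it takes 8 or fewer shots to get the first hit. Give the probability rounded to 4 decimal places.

0.9993

Y = number of shots to the first success; geometric, p = 0.596.
P(Y ≤ 8) = 1 − (1−p)^8 = 1 − 0.000710 = 0.999290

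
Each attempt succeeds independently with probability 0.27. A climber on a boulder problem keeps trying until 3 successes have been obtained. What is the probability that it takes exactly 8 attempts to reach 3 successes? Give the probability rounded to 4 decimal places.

0.0857

Y = trial on which the third success occurs; negative binomial, r=3, p=0.27.
P(Y=8) = C(7,2) · p^3 · (1−p)^5
= 21 · 0.019683 · 0.20731 = 0.085689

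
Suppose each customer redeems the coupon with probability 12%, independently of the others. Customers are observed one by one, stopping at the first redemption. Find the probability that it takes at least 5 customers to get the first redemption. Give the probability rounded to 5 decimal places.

Y = number of customers to the first success; geometric, p = 0.12.
P(Y > 4) = P(first 4 all fail) = (1−p)^4 = 0.5996954

0.59970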